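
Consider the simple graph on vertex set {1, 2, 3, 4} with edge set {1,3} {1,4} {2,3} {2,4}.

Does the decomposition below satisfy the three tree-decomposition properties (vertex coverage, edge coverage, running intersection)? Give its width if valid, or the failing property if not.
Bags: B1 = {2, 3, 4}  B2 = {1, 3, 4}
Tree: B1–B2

Yes; width 2.

Every vertex of G appears in some bag (union = {1, 2, 3, 4}); every edge is covered by a bag; and for each vertex v the set of bags containing v is connected in the bag tree. The decomposition is therefore valid. The largest bag has 3 vertices, so the width is 2.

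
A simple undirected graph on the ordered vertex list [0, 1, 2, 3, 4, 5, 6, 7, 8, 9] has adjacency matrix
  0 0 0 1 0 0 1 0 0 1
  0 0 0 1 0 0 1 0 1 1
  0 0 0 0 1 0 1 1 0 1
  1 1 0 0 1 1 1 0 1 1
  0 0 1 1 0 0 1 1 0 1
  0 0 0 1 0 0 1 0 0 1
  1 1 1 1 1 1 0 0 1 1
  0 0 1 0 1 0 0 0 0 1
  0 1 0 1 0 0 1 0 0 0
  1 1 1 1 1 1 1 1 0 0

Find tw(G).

A width-3 tree decomposition is:
Bags: B1 = {2, 4, 6, 9}  B2 = {3, 4, 6, 9}  B3 = {2, 4, 7, 9}  B4 = {3, 5, 6, 9}  B5 = {1, 3, 6, 9}  B6 = {1, 3, 6, 8}  B7 = {0, 3, 6, 9}
Tree: B1–B2, B1–B3, B2–B4, B4–B5, B5–B6, B2–B7
Every bag has size at most 4, so the width is 4 − 1 = 3 and tw(G) ≤ 3. On the other hand G contains the 4-clique {2, 4, 6, 9}. A clique must lie in a single bag of any decomposition, so no decomposition can have width below 3. Hence tw(G) = 3 exactly.

3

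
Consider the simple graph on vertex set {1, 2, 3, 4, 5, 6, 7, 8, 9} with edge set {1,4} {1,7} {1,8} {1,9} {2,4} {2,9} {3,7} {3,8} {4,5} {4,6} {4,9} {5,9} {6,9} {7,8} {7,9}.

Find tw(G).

A width-2 tree decomposition is:
Bags: B1 = {1, 7, 9}  B2 = {1, 4, 9}  B3 = {4, 6, 9}  B4 = {1, 7, 8}  B5 = {4, 5, 9}  B6 = {3, 7, 8}  B7 = {2, 4, 9}
Tree: B1–B2, B2–B3, B1–B4, B2–B5, B4–B6, B5–B7
Every bag has size at most 3, so the width is 3 − 1 = 2 and tw(G) ≤ 2. Conversely, {1, 7, 8} is a clique of size 3, and the vertices of any clique must share a bag in every tree decomposition; so some bag has ≥ 3 vertices and tw(G) ≥ 2. The upper and lower bounds meet at 2, so that is the treewidth.

2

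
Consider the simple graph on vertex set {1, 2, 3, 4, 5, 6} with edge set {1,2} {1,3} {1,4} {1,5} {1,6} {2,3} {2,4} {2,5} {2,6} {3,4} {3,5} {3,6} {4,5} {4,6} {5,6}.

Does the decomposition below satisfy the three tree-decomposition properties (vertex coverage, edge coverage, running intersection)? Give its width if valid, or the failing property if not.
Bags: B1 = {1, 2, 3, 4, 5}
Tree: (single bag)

No — vertex 6 appears in no bag.

A tree decomposition must satisfy three properties: every vertex lies in some bag; for every edge, both endpoints lie together in some bag; and for every vertex, the bags containing it form a connected subtree. Here vertex 6 appears in no bag, so the decomposition is invalid.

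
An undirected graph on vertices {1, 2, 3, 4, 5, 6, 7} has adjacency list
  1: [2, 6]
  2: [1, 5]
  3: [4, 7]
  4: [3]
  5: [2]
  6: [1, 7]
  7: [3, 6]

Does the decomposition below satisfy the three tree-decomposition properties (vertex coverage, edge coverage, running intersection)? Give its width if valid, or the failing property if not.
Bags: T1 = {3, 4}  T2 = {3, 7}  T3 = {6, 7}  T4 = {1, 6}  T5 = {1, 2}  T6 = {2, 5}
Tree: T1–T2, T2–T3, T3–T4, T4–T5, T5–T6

Yes; width 1.

Checking the three conditions: (i) the bags cover all of {1, 2, 3, 4, 5, 6, 7}; (ii) for each edge, some bag contains both endpoints; (iii) the bags containing any fixed vertex form a subtree. All hold, so the decomposition is valid with width 2 − 1 = 1.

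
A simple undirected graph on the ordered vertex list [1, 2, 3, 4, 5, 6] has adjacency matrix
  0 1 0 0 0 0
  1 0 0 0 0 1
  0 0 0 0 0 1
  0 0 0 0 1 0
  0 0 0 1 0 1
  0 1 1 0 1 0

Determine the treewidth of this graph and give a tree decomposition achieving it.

The largest bag has 2 vertices, giving width 1; this decomposition certifies tw(G) ≤ 1. Since G has at least one edge (e.g. 2–1), it is not an edgeless graph, so tw(G) ≥ 1. Hence tw(G) = 1 exactly.

Treewidth 1.
One optimal decomposition is:
Bags: B1 = {1, 2}  B2 = {2, 6}  B3 = {5, 6}  B4 = {3, 6}  B5 = {4, 5}
Tree: B1–B2, B2–B3, B3–B4, B3–B5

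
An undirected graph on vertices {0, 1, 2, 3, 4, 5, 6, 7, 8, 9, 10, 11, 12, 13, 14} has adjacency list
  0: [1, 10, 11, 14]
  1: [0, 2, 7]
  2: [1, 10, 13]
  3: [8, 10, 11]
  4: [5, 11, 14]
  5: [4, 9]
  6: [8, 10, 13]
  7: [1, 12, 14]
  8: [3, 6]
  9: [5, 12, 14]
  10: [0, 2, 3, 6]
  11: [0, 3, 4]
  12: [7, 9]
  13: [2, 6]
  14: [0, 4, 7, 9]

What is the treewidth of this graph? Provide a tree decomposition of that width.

Every bag has size at most 4, so the width is 4 − 1 = 3 and tw(G) ≤ 3. For the lower bound: the 4 vertex sets {5,9,12}, {7}, {14}, {0,1,4,11} are disjoint, each induces a connected subgraph, and every pair is joined by at least one edge of G. Contracting each set to a single vertex therefore yields K_{4} as a minor, and since treewidth is minor-monotone, tw(G) ≥ tw(K_{4}) = 3. The upper and lower bounds meet at 3, so that is the treewidth.

Treewidth 3.
One such decomposition:
Bags: B1 = {5, 7, 9, 12}  B2 = {5, 7, 9, 14}  B3 = {4, 5, 7, 14}  B4 = {1, 4, 7, 14}  B5 = {0, 1, 4, 14}  B6 = {0, 1, 4, 11}  B7 = {0, 1, 2, 11}  B8 = {0, 2, 10, 11}  B9 = {2, 3, 10, 11}  B10 = {2, 3, 10, 13}  B11 = {3, 6, 10, 13}  B12 = {3, 6, 8, 13}
Tree: B1–B2, B2–B3, B3–B4, B4–B5, B5–B6, B6–B7, B7–B8, B8–B9, B9–B10, B10–B11, B11–B12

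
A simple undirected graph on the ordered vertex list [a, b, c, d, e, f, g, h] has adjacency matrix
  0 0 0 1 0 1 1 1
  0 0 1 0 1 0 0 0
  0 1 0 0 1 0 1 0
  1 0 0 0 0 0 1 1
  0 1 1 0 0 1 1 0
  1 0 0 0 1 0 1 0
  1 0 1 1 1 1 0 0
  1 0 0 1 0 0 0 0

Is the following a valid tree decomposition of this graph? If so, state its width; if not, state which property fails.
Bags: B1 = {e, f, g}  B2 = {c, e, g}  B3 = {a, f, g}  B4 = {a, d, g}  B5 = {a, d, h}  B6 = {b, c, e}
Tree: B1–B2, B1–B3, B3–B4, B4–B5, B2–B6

Yes; width 2.

Vertex coverage: the bags together contain {a, b, c, d, e, f, g, h}, the full vertex set. Edge coverage: each edge of G has both endpoints in at least one bag. Running intersection: for every vertex, the bags containing it form a connected subtree. All three properties hold, so this is a valid tree decomposition of width max|bag| − 1 = 2, and hence tw(G) ≤ 2.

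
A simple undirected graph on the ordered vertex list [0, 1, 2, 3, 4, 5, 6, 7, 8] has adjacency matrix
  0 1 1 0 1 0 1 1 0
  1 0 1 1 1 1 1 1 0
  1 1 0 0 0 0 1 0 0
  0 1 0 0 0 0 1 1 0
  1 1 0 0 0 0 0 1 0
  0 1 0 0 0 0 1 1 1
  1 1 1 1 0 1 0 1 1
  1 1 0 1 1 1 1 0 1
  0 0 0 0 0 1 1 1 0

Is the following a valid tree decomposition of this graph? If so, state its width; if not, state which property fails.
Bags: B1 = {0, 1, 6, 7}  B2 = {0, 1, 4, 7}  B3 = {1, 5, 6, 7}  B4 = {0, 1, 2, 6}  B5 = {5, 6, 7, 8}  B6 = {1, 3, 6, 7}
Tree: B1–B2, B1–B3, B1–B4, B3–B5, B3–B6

Vertex coverage: the bags together contain {0, 1, 2, 3, 4, 5, 6, 7, 8}, the full vertex set. Edge coverage: each edge of G has both endpoints in at least one bag. Running intersection: for every vertex, the bags containing it form a connected subtree. All three properties hold, so this is a valid tree decomposition of width max|bag| − 1 = 3, and hence tw(G) ≤ 3.

Yes; width 3.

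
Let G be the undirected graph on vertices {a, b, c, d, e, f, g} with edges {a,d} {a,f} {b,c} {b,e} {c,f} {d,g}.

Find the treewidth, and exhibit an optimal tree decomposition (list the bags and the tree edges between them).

The largest bag has 2 vertices, giving width 1; this decomposition certifies tw(G) ≤ 1. Since G has at least one edge (e.g. g–d), it is not an edgeless graph, so tw(G) ≥ 1. Combining the bounds, tw(G) = 1.

Treewidth 1.
One such decomposition:
Bags: B1 = {d, g}  B2 = {a, d}  B3 = {a, f}  B4 = {c, f}  B5 = {b, c}  B6 = {b, e}
Tree: B1–B2, B2–B3, B3–B4, B4–B5, B5–B6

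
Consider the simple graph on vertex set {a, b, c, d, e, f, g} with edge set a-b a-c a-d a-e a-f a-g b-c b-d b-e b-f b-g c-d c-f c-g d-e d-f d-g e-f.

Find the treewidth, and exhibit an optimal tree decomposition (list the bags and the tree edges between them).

Treewidth 4.
One such decomposition:
Bags: B1 = {a, b, c, d, f}  B2 = {a, b, d, e, f}  B3 = {a, b, c, d, g}
Tree: B1–B2, B1–B3

Each bag holds 5 vertices, so the decomposition has width 4, which upper-bounds the treewidth. Conversely, {a, b, d, e, f} is a clique of size 5, and the vertices of any clique must share a bag in every tree decomposition; so some bag has ≥ 5 vertices and tw(G) ≥ 4. Therefore the treewidth is 4.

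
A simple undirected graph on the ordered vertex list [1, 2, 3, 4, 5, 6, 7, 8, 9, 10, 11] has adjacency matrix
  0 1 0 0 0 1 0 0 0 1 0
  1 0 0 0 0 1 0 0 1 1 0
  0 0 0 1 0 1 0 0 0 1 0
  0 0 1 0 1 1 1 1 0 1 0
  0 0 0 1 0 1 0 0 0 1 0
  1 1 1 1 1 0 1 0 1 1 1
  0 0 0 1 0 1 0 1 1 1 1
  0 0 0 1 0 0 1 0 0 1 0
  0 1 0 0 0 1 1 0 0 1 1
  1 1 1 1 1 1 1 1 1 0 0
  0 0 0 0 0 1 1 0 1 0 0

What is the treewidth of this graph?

A width-3 tree decomposition is:
Bags: B1 = {3, 4, 6, 10}  B2 = {4, 6, 7, 10}  B3 = {6, 7, 9, 10}  B4 = {4, 7, 8, 10}  B5 = {2, 6, 9, 10}  B6 = {1, 2, 6, 10}  B7 = {4, 5, 6, 10}  B8 = {6, 7, 9, 11}
Tree: B1–B2, B2–B3, B2–B4, B3–B5, B5–B6, B1–B7, B3–B8
The largest bag has 4 vertices, giving width 3; this decomposition certifies tw(G) ≤ 3. Conversely, {4, 7, 8, 10} is a clique of size 4, and the vertices of any clique must share a bag in every tree decomposition; so some bag has ≥ 4 vertices and tw(G) ≥ 3. The upper and lower bounds meet at 3, so that is the treewidth.

3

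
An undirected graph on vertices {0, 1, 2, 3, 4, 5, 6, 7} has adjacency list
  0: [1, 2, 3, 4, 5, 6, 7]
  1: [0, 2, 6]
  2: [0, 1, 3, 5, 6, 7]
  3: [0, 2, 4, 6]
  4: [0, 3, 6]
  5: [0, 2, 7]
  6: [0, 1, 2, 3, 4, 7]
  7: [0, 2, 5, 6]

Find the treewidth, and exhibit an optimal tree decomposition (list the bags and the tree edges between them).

Every bag has size at most 4, so the width is 4 − 1 = 3 and tw(G) ≤ 3. For the lower bound, the 4 vertices {0, 2, 5, 7} are pairwise adjacent, and any tree decomposition puts a clique entirely inside one bag — forcing width ≥ 3. Hence tw(G) = 3 exactly.

Treewidth 3.
Bags: B1 = {0, 2, 3, 6}  B2 = {0, 2, 6, 7}  B3 = {0, 2, 5, 7}  B4 = {0, 3, 4, 6}  B5 = {0, 1, 2, 6}
Tree: B1–B2, B2–B3, B1–B4, B1–B5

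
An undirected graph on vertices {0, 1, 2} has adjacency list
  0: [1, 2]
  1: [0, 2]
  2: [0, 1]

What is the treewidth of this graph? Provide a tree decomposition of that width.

With just one bag of size 3, the width is 3 − 1 = 2, so tw(G) ≤ 2. On the other hand G contains the 3-clique {0, 1, 2}. A clique must lie in a single bag of any decomposition, so no decomposition can have width below 2. Therefore the treewidth is 2.

Treewidth 2.
One such decomposition:
Bags: B1 = {0, 1, 2}
Tree: (single bag)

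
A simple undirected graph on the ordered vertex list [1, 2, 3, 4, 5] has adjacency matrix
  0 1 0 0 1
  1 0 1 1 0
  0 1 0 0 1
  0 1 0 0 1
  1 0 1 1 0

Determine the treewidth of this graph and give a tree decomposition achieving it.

Each bag holds 3 vertices, so the decomposition has width 2, which upper-bounds the treewidth. For the lower bound, G contains the cycle 4–5–1–2–4, so G is not a forest; only forests have treewidth ≤ 1, hence tw(G) ≥ 2. The upper and lower bounds meet at 2, so that is the treewidth.

Treewidth 2.
One such decomposition:
Bags: B1 = {2, 4, 5}  B2 = {1, 2, 5}  B3 = {2, 3, 5}
Tree: B1–B2, B2–B3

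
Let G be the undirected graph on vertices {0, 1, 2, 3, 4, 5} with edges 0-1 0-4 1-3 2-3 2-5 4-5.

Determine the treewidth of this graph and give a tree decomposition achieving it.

Treewidth 2.
One optimal decomposition is:
Bags: B1 = {0, 1, 4}  B2 = {1, 3, 4}  B3 = {2, 3, 4}  B4 = {2, 4, 5}
Tree: B1–B2, B2–B3, B3–B4

Every bag has size at most 3, so the width is 3 − 1 = 2 and tw(G) ≤ 2. The edges 4–0–1–3–2–5–4 form a cycle, so G is not a tree and its treewidth is at least 2. The upper and lower bounds meet at 2, so that is the treewidth.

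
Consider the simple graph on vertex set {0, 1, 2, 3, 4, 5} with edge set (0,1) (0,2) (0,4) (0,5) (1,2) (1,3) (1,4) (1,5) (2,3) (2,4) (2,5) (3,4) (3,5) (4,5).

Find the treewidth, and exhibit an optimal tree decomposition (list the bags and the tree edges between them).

Treewidth 4.
Bags: B1 = {0, 1, 2, 4, 5}  B2 = {1, 2, 3, 4, 5}
Tree: B1–B2

The largest bag has 5 vertices, giving width 4; this decomposition certifies tw(G) ≤ 4. Conversely, {0, 1, 2, 4, 5} is a clique of size 5, and the vertices of any clique must share a bag in every tree decomposition; so some bag has ≥ 5 vertices and tw(G) ≥ 4. The upper and lower bounds meet at 4, so that is the treewidth.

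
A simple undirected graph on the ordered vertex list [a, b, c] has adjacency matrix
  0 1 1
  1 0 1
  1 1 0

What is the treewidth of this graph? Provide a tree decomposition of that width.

A single bag containing all 3 vertices is trivially a valid decomposition of width 2. On the other hand G contains the 3-clique {a, b, c}. A clique must lie in a single bag of any decomposition, so no decomposition can have width below 2. Therefore the treewidth is 2.

Treewidth 2.
Bags: B1 = {a, b, c}
Tree: (single bag)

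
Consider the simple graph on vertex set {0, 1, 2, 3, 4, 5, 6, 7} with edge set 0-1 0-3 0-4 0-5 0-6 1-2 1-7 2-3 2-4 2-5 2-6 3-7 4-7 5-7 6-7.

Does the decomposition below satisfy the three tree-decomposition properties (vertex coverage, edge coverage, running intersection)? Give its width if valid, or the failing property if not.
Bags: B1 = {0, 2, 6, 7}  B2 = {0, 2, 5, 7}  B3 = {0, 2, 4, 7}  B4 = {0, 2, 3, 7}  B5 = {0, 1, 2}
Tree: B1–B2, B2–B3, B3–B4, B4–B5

No — edge (7,1) lies in no bag.

A tree decomposition must satisfy three properties: every vertex lies in some bag; for every edge, both endpoints lie together in some bag; and for every vertex, the bags containing it form a connected subtree. Here edge (7,1) lies in no bag, so the decomposition is invalid.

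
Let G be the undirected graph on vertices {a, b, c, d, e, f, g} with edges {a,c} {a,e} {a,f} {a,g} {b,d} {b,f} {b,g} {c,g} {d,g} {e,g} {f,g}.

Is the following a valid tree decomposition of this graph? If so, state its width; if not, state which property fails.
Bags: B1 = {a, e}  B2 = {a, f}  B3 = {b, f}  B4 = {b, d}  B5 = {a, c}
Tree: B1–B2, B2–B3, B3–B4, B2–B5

No — vertex g appears in no bag.

A tree decomposition must satisfy three properties: every vertex lies in some bag; for every edge, both endpoints lie together in some bag; and for every vertex, the bags containing it form a connected subtree. Here vertex g appears in no bag, so the decomposition is invalid.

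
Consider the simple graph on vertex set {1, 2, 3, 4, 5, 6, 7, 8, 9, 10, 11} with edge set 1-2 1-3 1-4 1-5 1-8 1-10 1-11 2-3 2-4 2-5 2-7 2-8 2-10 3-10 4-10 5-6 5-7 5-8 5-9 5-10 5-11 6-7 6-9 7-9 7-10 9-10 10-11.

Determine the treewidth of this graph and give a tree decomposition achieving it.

The largest bag has 4 vertices, giving width 3; this decomposition certifies tw(G) ≤ 3. For the lower bound, the 4 vertices {1, 2, 3, 10} are pairwise adjacent, and any tree decomposition puts a clique entirely inside one bag — forcing width ≥ 3. Hence tw(G) = 3 exactly.

Treewidth 3.
Bags: B1 = {2, 5, 7, 10}  B2 = {5, 7, 9, 10}  B3 = {1, 2, 5, 10}  B4 = {1, 2, 3, 10}  B5 = {5, 6, 7, 9}  B6 = {1, 5, 10, 11}  B7 = {1, 2, 4, 10}  B8 = {1, 2, 5, 8}
Tree: B1–B2, B1–B3, B3–B4, B2–B5, B3–B6, B3–B7, B3–B8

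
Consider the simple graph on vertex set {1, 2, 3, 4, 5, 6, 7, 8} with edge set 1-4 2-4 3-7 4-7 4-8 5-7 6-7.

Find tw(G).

A width-1 tree decomposition is:
Bags: B1 = {6, 7}  B2 = {4, 7}  B3 = {3, 7}  B4 = {5, 7}  B5 = {4, 8}  B6 = {1, 4}  B7 = {2, 4}
Tree: B1–B2, B2–B3, B1–B4, B2–B5, B2–B6, B5–B7
The largest bag has 2 vertices, giving width 1; this decomposition certifies tw(G) ≤ 1. G has an edge, so its treewidth is at least 1. Hence tw(G) = 1 exactly.

1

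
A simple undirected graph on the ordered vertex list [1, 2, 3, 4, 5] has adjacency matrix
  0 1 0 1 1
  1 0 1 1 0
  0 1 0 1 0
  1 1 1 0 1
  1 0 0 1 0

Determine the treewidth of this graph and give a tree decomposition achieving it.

Treewidth 2.
One optimal decomposition is:
Bags: B1 = {2, 3, 4}  B2 = {1, 2, 4}  B3 = {1, 4, 5}
Tree: B1–B2, B2–B3

Each bag holds 3 vertices, so the decomposition has width 2, which upper-bounds the treewidth. On the other hand G contains the 3-clique {1, 2, 4}. A clique must lie in a single bag of any decomposition, so no decomposition can have width below 2. Combining the bounds, tw(G) = 2.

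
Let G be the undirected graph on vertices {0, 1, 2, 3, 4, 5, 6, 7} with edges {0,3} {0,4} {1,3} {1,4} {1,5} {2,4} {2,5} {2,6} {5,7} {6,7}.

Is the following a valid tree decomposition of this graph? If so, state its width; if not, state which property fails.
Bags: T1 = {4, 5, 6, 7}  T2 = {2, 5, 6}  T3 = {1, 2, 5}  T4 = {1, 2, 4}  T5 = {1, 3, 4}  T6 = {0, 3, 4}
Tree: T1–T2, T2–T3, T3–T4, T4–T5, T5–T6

A tree decomposition must satisfy three properties: every vertex lies in some bag; for every edge, both endpoints lie together in some bag; and for every vertex, the bags containing it form a connected subtree. Here bags containing vertex 4 are not connected in the tree, so the decomposition is invalid.

No — bags containing vertex 4 are not connected in the tree.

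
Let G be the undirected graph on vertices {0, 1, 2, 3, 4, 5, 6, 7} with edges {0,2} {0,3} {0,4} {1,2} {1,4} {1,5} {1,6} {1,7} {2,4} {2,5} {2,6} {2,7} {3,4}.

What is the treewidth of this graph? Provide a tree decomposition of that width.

Every bag has size at most 3, so the width is 3 − 1 = 2 and tw(G) ≤ 2. For the lower bound, the 3 vertices {0, 2, 4} are pairwise adjacent, and any tree decomposition puts a clique entirely inside one bag — forcing width ≥ 2. The upper and lower bounds meet at 2, so that is the treewidth.

Treewidth 2.
One such decomposition:
Bags: B1 = {1, 2, 6}  B2 = {1, 2, 4}  B3 = {1, 2, 5}  B4 = {0, 2, 4}  B5 = {0, 3, 4}  B6 = {1, 2, 7}
Tree: B1–B2, B2–B3, B2–B4, B4–B5, B3–B6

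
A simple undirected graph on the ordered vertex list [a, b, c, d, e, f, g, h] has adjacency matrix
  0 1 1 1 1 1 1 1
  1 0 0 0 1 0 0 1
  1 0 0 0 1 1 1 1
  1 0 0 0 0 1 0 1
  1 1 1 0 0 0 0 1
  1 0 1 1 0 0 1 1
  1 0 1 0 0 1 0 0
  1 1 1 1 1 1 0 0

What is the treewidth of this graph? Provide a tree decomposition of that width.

Treewidth 3.
One optimal decomposition is:
Bags: B1 = {a, c, f, h}  B2 = {a, c, e, h}  B3 = {a, d, f, h}  B4 = {a, b, e, h}  B5 = {a, c, f, g}
Tree: B1–B2, B1–B3, B2–B4, B1–B5

Every bag has size at most 4, so the width is 4 − 1 = 3 and tw(G) ≤ 3. On the other hand G contains the 4-clique {a, c, f, g}. A clique must lie in a single bag of any decomposition, so no decomposition can have width below 3. Therefore the treewidth is 3.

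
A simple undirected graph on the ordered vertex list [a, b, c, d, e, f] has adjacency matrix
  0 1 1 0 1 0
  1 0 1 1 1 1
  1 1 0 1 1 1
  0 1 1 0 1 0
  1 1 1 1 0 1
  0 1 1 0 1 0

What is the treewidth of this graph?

3

A width-3 tree decomposition is:
Bags: B1 = {b, c, d, e}  B2 = {a, b, c, e}  B3 = {b, c, e, f}
Tree: B1–B2, B1–B3
Every bag has size at most 4, so the width is 4 − 1 = 3 and tw(G) ≤ 3. For the lower bound, the 4 vertices {b, c, d, e} are pairwise adjacent, and any tree decomposition puts a clique entirely inside one bag — forcing width ≥ 3. Hence tw(G) = 3 exactly.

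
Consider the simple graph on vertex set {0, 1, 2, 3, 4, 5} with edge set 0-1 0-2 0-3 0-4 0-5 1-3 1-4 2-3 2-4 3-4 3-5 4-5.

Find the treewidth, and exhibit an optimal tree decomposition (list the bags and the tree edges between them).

Treewidth 3.
Bags: B1 = {0, 2, 3, 4}  B2 = {0, 1, 3, 4}  B3 = {0, 3, 4, 5}
Tree: B1–B2, B2–B3

The largest bag has 4 vertices, giving width 3; this decomposition certifies tw(G) ≤ 3. Conversely, {0, 1, 3, 4} is a clique of size 4, and the vertices of any clique must share a bag in every tree decomposition; so some bag has ≥ 4 vertices and tw(G) ≥ 3. The upper and lower bounds meet at 3, so that is the treewidth.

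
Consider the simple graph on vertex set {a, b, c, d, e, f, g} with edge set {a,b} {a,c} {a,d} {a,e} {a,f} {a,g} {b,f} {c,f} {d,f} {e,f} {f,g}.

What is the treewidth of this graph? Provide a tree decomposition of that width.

Treewidth 2.
One such decomposition:
Bags: B1 = {a, d, f}  B2 = {a, e, f}  B3 = {a, c, f}  B4 = {a, f, g}  B5 = {a, b, f}
Tree: B1–B2, B1–B3, B1–B4, B3–B5

Every bag has size at most 3, so the width is 3 − 1 = 2 and tw(G) ≤ 2. Conversely, {a, d, f} is a clique of size 3, and the vertices of any clique must share a bag in every tree decomposition; so some bag has ≥ 3 vertices and tw(G) ≥ 2. Hence tw(G) = 2 exactly.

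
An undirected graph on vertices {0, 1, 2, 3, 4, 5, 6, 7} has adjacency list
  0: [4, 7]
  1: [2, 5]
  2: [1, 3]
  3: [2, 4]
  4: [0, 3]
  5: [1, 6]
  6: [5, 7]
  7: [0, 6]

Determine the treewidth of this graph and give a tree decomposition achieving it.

Treewidth 2.
Bags: B1 = {1, 5, 6}  B2 = {1, 6, 7}  B3 = {0, 1, 7}  B4 = {0, 1, 4}  B5 = {1, 3, 4}  B6 = {1, 2, 3}
Tree: B1–B2, B2–B3, B3–B4, B4–B5, B5–B6

Each bag holds 3 vertices, so the decomposition has width 2, which upper-bounds the treewidth. The edges 1–5–6–7–0–4–3–2–1 form a cycle, so G is not a tree and its treewidth is at least 2. Therefore the treewidth is 2.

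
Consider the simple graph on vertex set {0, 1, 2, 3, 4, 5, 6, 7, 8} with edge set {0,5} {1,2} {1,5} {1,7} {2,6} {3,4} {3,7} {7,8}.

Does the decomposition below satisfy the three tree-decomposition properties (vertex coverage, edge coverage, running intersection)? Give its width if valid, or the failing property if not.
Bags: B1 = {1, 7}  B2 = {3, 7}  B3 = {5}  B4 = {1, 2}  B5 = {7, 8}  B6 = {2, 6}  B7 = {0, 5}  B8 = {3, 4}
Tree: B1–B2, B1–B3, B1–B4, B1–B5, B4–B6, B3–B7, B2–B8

A tree decomposition must satisfy three properties: every vertex lies in some bag; for every edge, both endpoints lie together in some bag; and for every vertex, the bags containing it form a connected subtree. Here edge (1,5) lies in no bag, so the decomposition is invalid.

No — edge (1,5) lies in no bag.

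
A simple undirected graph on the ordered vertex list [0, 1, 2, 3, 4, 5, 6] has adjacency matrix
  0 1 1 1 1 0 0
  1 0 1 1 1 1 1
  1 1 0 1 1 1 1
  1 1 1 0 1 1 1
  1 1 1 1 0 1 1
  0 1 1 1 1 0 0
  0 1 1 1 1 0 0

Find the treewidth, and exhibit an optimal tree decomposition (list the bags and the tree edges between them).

The largest bag has 5 vertices, giving width 4; this decomposition certifies tw(G) ≤ 4. On the other hand G contains the 5-clique {0, 1, 2, 3, 4}. A clique must lie in a single bag of any decomposition, so no decomposition can have width below 4. Hence tw(G) = 4 exactly.

Treewidth 4.
One such decomposition:
Bags: B1 = {1, 2, 3, 4, 5}  B2 = {1, 2, 3, 4, 6}  B3 = {0, 1, 2, 3, 4}
Tree: B1–B2, B1–B3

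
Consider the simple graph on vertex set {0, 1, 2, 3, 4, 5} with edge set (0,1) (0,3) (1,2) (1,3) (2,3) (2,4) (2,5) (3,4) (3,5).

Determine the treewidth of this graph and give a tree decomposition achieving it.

Every bag has size at most 3, so the width is 3 − 1 = 2 and tw(G) ≤ 2. Conversely, {0, 1, 3} is a clique of size 3, and the vertices of any clique must share a bag in every tree decomposition; so some bag has ≥ 3 vertices and tw(G) ≥ 2. Hence tw(G) = 2 exactly.

Treewidth 2.
One optimal decomposition is:
Bags: B1 = {2, 3, 5}  B2 = {2, 3, 4}  B3 = {1, 2, 3}  B4 = {0, 1, 3}
Tree: B1–B2, B2–B3, B3–B4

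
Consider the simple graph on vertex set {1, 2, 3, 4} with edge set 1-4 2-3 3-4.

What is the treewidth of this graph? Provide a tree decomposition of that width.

Each bag holds 2 vertices, so the decomposition has width 1, which upper-bounds the treewidth. Since G has at least one edge (e.g. 2–3), it is not an edgeless graph, so tw(G) ≥ 1. Therefore the treewidth is 1.

Treewidth 1.
Bags: B1 = {2, 3}  B2 = {3, 4}  B3 = {1, 4}
Tree: B1–B2, B2–B3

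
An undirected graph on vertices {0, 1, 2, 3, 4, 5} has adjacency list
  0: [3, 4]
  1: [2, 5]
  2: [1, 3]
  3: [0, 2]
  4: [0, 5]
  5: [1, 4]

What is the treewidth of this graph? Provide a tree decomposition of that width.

Treewidth 2.
One such decomposition:
Bags: B1 = {0, 3, 4}  B2 = {2, 3, 4}  B3 = {1, 2, 4}  B4 = {1, 4, 5}
Tree: B1–B2, B2–B3, B3–B4

The largest bag has 3 vertices, giving width 2; this decomposition certifies tw(G) ≤ 2. Since 4–0–3–2–1–5–4 is a cycle in G, G is not acyclic. Forests are exactly the graphs of treewidth ≤ 1, so tw(G) ≥ 2. Combining the bounds, tw(G) = 2.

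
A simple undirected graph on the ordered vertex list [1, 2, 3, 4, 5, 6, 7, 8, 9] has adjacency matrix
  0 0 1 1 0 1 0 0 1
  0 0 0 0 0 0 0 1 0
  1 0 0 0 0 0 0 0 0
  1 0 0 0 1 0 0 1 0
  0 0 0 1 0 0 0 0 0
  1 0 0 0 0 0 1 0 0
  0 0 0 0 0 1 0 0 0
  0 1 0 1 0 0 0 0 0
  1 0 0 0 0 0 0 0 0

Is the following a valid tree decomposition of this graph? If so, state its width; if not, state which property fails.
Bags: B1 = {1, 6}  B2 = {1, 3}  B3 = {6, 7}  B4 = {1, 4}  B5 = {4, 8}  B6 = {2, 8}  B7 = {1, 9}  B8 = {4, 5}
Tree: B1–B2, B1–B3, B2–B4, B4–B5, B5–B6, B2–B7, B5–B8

Yes; width 1.

Every vertex of G appears in some bag (union = {1, 2, 3, 4, 5, 6, 7, 8, 9}); every edge is covered by a bag; and for each vertex v the set of bags containing v is connected in the bag tree. The decomposition is therefore valid. The largest bag has 2 vertices, so the width is 1.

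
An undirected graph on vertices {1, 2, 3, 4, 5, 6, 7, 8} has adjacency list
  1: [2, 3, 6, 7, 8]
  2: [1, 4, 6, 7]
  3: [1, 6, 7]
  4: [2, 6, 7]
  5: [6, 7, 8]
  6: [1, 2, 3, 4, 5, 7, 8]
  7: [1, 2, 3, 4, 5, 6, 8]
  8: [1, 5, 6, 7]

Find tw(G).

3

A width-3 tree decomposition is:
Bags: B1 = {1, 2, 6, 7}  B2 = {1, 3, 6, 7}  B3 = {1, 6, 7, 8}  B4 = {5, 6, 7, 8}  B5 = {2, 4, 6, 7}
Tree: B1–B2, B1–B3, B3–B4, B1–B5
Every bag has size at most 4, so the width is 4 − 1 = 3 and tw(G) ≤ 3. Conversely, {1, 6, 7, 8} is a clique of size 4, and the vertices of any clique must share a bag in every tree decomposition; so some bag has ≥ 4 vertices and tw(G) ≥ 3. Therefore the treewidth is 3.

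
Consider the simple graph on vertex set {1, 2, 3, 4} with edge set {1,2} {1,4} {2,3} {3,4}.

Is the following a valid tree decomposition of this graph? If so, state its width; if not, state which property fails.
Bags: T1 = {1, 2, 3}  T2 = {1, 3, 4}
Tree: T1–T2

Checking the three conditions: (i) the bags cover all of {1, 2, 3, 4}; (ii) for each edge, some bag contains both endpoints; (iii) the bags containing any fixed vertex form a subtree. All hold, so the decomposition is valid with width 3 − 1 = 2.

Yes; width 2.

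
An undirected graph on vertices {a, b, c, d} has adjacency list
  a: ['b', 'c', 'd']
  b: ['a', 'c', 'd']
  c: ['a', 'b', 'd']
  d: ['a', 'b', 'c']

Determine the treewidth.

A width-3 tree decomposition is:
Bags: B1 = {a, b, c, d}
Tree: (single bag)
A single bag containing all 4 vertices is trivially a valid decomposition of width 3. Conversely, {a, b, c, d} is a clique of size 4, and the vertices of any clique must share a bag in every tree decomposition; so some bag has ≥ 4 vertices and tw(G) ≥ 3. Combining the bounds, tw(G) = 3.

3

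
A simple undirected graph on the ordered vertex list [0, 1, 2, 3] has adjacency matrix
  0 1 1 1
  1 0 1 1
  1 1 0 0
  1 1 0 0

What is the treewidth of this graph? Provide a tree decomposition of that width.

Every bag has size at most 3, so the width is 3 − 1 = 2 and tw(G) ≤ 2. For the lower bound, the 3 vertices {0, 1, 2} are pairwise adjacent, and any tree decomposition puts a clique entirely inside one bag — forcing width ≥ 2. Combining the bounds, tw(G) = 2.

Treewidth 2.
One optimal decomposition is:
Bags: B1 = {0, 1, 2}  B2 = {0, 1, 3}
Tree: B1–B2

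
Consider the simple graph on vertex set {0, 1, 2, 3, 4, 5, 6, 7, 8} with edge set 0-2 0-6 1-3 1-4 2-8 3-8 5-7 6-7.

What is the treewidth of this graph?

A width-1 tree decomposition is:
Bags: B1 = {5, 7}  B2 = {6, 7}  B3 = {0, 6}  B4 = {0, 2}  B5 = {2, 8}  B6 = {3, 8}  B7 = {1, 3}  B8 = {1, 4}
Tree: B1–B2, B2–B3, B3–B4, B4–B5, B5–B6, B6–B7, B7–B8
Each bag holds 2 vertices, so the decomposition has width 1, which upper-bounds the treewidth. Any graph with an edge has treewidth ≥ 1, and G has the edge 5–7. Therefore the treewidth is 1.

1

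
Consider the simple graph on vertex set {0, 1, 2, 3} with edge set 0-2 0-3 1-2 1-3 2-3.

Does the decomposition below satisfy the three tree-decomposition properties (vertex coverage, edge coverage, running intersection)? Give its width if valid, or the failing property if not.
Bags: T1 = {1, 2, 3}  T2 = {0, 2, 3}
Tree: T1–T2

Every vertex of G appears in some bag (union = {0, 1, 2, 3}); every edge is covered by a bag; and for each vertex v the set of bags containing v is connected in the bag tree. The decomposition is therefore valid. The largest bag has 3 vertices, so the width is 2.

Yes; width 2.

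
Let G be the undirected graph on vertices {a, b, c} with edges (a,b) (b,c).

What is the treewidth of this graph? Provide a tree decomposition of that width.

Each bag holds 2 vertices, so the decomposition has width 1, which upper-bounds the treewidth. Any graph with an edge has treewidth ≥ 1, and G has the edge b–c. Combining the bounds, tw(G) = 1.

Treewidth 1.
One such decomposition:
Bags: B1 = {b, c}  B2 = {a, b}
Tree: B1–B2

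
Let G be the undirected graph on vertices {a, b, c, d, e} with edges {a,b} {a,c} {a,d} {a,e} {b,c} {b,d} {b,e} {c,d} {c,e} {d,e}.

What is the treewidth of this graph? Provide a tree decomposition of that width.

Treewidth 4.
One such decomposition:
Bags: B1 = {a, b, c, d, e}
Tree: (single bag)

With just one bag of size 5, the width is 5 − 1 = 4, so tw(G) ≤ 4. Conversely, {a, b, c, d, e} is a clique of size 5, and the vertices of any clique must share a bag in every tree decomposition; so some bag has ≥ 5 vertices and tw(G) ≥ 4. Therefore the treewidth is 4.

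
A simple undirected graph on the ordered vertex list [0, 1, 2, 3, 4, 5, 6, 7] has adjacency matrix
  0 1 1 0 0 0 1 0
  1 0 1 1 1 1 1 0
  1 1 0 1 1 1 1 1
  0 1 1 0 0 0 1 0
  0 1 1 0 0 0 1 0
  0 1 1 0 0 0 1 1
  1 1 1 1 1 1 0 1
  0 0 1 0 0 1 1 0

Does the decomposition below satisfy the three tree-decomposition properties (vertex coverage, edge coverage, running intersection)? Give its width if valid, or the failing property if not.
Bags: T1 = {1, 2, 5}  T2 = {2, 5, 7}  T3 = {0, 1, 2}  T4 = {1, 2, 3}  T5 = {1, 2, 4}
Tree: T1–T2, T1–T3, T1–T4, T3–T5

A tree decomposition must satisfy three properties: every vertex lies in some bag; for every edge, both endpoints lie together in some bag; and for every vertex, the bags containing it form a connected subtree. Here vertex 6 appears in no bag, so the decomposition is invalid.

No — vertex 6 appears in no bag.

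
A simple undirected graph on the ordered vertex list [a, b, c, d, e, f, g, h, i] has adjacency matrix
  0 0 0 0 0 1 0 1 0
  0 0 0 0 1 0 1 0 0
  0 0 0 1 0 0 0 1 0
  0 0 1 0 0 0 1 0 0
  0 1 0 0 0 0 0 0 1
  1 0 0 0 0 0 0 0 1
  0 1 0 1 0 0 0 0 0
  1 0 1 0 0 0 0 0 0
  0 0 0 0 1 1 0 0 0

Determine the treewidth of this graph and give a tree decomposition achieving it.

The largest bag has 3 vertices, giving width 2; this decomposition certifies tw(G) ≤ 2. The edges f–i–e–b–g–d–c–h–a–f form a cycle, so G is not a tree and its treewidth is at least 2. Combining the bounds, tw(G) = 2.

Treewidth 2.
One such decomposition:
Bags: B1 = {e, f, i}  B2 = {b, e, f}  B3 = {b, f, g}  B4 = {d, f, g}  B5 = {c, d, f}  B6 = {c, f, h}  B7 = {a, f, h}
Tree: B1–B2, B2–B3, B3–B4, B4–B5, B5–B6, B6–B7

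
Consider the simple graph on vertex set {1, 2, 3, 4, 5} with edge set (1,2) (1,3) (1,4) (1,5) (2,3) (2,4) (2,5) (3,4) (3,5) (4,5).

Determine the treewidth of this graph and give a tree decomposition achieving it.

Treewidth 4.
One such decomposition:
Bags: B1 = {1, 2, 3, 4, 5}
Tree: (single bag)

A single bag containing all 5 vertices is trivially a valid decomposition of width 4. Conversely, {1, 2, 3, 4, 5} is a clique of size 5, and the vertices of any clique must share a bag in every tree decomposition; so some bag has ≥ 5 vertices and tw(G) ≥ 4. Therefore the treewidth is 4.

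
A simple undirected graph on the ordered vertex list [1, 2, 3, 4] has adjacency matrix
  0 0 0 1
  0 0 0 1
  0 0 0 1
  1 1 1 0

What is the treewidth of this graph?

A width-1 tree decomposition is:
Bags: B1 = {1, 4}  B2 = {3, 4}  B3 = {2, 4}
Tree: B1–B2, B1–B3
Each bag holds 2 vertices, so the decomposition has width 1, which upper-bounds the treewidth. Since G has at least one edge (e.g. 1–4), it is not an edgeless graph, so tw(G) ≥ 1. Combining the bounds, tw(G) = 1.

1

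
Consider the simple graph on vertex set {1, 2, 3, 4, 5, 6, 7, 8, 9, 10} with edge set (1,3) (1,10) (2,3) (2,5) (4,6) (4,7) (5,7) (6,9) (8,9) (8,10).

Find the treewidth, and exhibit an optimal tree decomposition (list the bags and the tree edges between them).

Treewidth 2.
One such decomposition:
Bags: B1 = {8, 9, 10}  B2 = {6, 9, 10}  B3 = {4, 6, 10}  B4 = {4, 7, 10}  B5 = {5, 7, 10}  B6 = {2, 5, 10}  B7 = {2, 3, 10}  B8 = {1, 3, 10}
Tree: B1–B2, B2–B3, B3–B4, B4–B5, B5–B6, B6–B7, B7–B8

The largest bag has 3 vertices, giving width 2; this decomposition certifies tw(G) ≤ 2. For the lower bound, G contains the cycle 10–8–9–6–4–7–5–2–3–1–10, so G is not a forest; only forests have treewidth ≤ 1, hence tw(G) ≥ 2. The upper and lower bounds meet at 2, so that is the treewidth.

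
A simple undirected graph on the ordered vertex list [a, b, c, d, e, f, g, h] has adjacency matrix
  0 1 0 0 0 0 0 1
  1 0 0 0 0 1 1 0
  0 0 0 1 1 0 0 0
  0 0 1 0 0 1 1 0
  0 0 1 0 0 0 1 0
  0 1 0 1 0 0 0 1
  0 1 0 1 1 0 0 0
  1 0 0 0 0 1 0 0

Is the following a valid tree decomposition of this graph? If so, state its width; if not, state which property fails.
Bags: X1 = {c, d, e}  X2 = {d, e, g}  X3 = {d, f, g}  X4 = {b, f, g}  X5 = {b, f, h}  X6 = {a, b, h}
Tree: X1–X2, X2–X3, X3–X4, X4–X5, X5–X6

Vertex coverage: the bags together contain {a, b, c, d, e, f, g, h}, the full vertex set. Edge coverage: each edge of G has both endpoints in at least one bag. Running intersection: for every vertex, the bags containing it form a connected subtree. All three properties hold, so this is a valid tree decomposition of width max|bag| − 1 = 2, and hence tw(G) ≤ 2.

Yes; width 2.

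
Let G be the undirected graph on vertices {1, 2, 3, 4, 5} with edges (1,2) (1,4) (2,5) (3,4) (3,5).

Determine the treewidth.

A width-2 tree decomposition is:
Bags: B1 = {3, 4, 5}  B2 = {1, 4, 5}  B3 = {1, 2, 5}
Tree: B1–B2, B2–B3
The largest bag has 3 vertices, giving width 2; this decomposition certifies tw(G) ≤ 2. Since 5–3–4–1–2–5 is a cycle in G, G is not acyclic. Forests are exactly the graphs of treewidth ≤ 1, so tw(G) ≥ 2. The upper and lower bounds meet at 2, so that is the treewidth.

2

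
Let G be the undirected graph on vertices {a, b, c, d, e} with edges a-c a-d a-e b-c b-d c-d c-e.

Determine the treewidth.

2

A width-2 tree decomposition is:
Bags: B1 = {a, c, d}  B2 = {b, c, d}  B3 = {a, c, e}
Tree: B1–B2, B1–B3
Every bag has size at most 3, so the width is 3 − 1 = 2 and tw(G) ≤ 2. On the other hand G contains the 3-clique {a, c, d}. A clique must lie in a single bag of any decomposition, so no decomposition can have width below 2. Hence tw(G) = 2 exactly.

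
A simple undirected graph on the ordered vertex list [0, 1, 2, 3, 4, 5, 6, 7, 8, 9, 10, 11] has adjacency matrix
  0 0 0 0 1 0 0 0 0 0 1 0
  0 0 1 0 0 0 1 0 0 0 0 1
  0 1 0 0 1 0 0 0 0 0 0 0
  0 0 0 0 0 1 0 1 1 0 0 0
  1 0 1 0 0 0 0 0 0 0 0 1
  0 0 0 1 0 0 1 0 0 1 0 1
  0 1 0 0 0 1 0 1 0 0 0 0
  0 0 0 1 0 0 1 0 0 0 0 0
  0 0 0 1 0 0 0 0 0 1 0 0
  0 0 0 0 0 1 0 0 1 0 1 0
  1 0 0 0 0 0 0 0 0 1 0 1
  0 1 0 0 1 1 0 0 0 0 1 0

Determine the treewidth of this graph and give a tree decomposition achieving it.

Each bag holds 4 vertices, so the decomposition has width 3, which upper-bounds the treewidth. For the lower bound: the 4 vertex sets {3,7,8}, {9}, {5}, {1,6,10,11} are disjoint, each induces a connected subgraph, and every pair is joined by at least one edge of G. Contracting each set to a single vertex therefore yields K_{4} as a minor, and since treewidth is minor-monotone, tw(G) ≥ tw(K_{4}) = 3. Combining the bounds, tw(G) = 3.

Treewidth 3.
One such decomposition:
Bags: B1 = {3, 7, 8, 9}  B2 = {3, 5, 7, 9}  B3 = {5, 6, 7, 9}  B4 = {5, 6, 9, 10}  B5 = {5, 6, 10, 11}  B6 = {1, 6, 10, 11}  B7 = {0, 1, 10, 11}  B8 = {0, 1, 4, 11}  B9 = {0, 1, 2, 4}
Tree: B1–B2, B2–B3, B3–B4, B4–B5, B5–B6, B6–B7, B7–B8, B8–B9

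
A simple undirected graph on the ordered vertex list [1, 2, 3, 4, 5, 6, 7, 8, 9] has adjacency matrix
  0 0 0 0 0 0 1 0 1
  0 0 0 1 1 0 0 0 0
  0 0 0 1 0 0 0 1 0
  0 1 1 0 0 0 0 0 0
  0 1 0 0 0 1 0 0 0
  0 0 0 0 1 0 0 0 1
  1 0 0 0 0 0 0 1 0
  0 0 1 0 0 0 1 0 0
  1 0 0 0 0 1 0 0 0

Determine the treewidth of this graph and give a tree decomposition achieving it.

Treewidth 2.
One optimal decomposition is:
Bags: B1 = {3, 4, 8}  B2 = {2, 4, 8}  B3 = {2, 5, 8}  B4 = {5, 6, 8}  B5 = {6, 8, 9}  B6 = {1, 8, 9}  B7 = {1, 7, 8}
Tree: B1–B2, B2–B3, B3–B4, B4–B5, B5–B6, B6–B7

Every bag has size at most 3, so the width is 3 − 1 = 2 and tw(G) ≤ 2. The edges 8–3–4–2–5–6–9–1–7–8 form a cycle, so G is not a tree and its treewidth is at least 2. The upper and lower bounds meet at 2, so that is the treewidth.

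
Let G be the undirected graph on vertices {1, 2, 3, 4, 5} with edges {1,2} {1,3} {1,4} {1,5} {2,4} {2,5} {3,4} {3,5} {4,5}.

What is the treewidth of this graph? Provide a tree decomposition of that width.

Treewidth 3.
One such decomposition:
Bags: B1 = {1, 3, 4, 5}  B2 = {1, 2, 4, 5}
Tree: B1–B2

Each bag holds 4 vertices, so the decomposition has width 3, which upper-bounds the treewidth. Conversely, {1, 2, 4, 5} is a clique of size 4, and the vertices of any clique must share a bag in every tree decomposition; so some bag has ≥ 4 vertices and tw(G) ≥ 3. Combining the bounds, tw(G) = 3.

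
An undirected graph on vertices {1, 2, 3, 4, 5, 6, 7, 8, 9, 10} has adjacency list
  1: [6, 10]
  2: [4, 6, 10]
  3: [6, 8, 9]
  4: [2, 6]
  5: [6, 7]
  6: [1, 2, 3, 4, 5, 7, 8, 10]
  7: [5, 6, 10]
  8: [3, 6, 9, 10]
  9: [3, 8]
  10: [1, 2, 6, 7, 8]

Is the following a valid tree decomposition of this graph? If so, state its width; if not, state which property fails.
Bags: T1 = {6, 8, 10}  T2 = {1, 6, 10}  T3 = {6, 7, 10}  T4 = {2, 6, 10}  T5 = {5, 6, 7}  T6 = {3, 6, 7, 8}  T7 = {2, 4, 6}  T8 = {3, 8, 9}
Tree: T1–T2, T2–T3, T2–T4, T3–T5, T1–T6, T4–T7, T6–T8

No — bags containing vertex 7 are not connected in the tree.

A tree decomposition must satisfy three properties: every vertex lies in some bag; for every edge, both endpoints lie together in some bag; and for every vertex, the bags containing it form a connected subtree. Here bags containing vertex 7 are not connected in the tree, so the decomposition is invalid.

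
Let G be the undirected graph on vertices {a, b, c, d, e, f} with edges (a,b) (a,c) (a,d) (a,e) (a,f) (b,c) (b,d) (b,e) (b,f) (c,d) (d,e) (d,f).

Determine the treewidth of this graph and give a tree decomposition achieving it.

Treewidth 3.
One such decomposition:
Bags: B1 = {a, b, d, f}  B2 = {a, b, d, e}  B3 = {a, b, c, d}
Tree: B1–B2, B1–B3

The largest bag has 4 vertices, giving width 3; this decomposition certifies tw(G) ≤ 3. Conversely, {a, b, d, e} is a clique of size 4, and the vertices of any clique must share a bag in every tree decomposition; so some bag has ≥ 4 vertices and tw(G) ≥ 3. The upper and lower bounds meet at 3, so that is the treewidth.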